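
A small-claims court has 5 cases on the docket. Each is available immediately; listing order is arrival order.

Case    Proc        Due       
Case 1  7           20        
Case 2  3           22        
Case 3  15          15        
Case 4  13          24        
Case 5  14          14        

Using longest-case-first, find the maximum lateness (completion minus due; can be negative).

30

LPT (decreasing processing time): Case 3 Case 5 Case 4 Case 1 Case 2.
Case 3: 0→15, due 15, lateness 0
Case 5: 15→29, due 14, lateness 15
Case 4: 29→42, due 24, lateness 18
Case 1: 42→49, due 20, lateness 29
Case 2: 49→52, due 22, lateness 30
Maximum = 30.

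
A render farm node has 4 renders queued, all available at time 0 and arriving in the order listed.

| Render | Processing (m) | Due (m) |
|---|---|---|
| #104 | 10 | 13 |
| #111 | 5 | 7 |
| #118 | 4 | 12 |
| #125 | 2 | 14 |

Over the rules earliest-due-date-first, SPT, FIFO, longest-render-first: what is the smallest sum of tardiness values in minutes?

12

EDD (increasing due date): #111 #118 #104 #125.
#111: 0→5, due 7, tardiness 0
#118: 5→9, due 12, tardiness 0
#104: 9→19, due 13, tardiness 6
#125: 19→21, due 14, tardiness 7
Sum = 0+0+6+7 = 13.
SPT (increasing processing time): #125 #118 #111 #104.
#125: 0→2, due 14, tardiness 0
#118: 2→6, due 12, tardiness 0
#111: 6→11, due 7, tardiness 4
#104: 11→21, due 13, tardiness 8
Sum = 0+0+4+8 = 12.
FIFO (arrival order): #104 #111 #118 #125.
#104: 0→10, due 13, tardiness 0
#111: 10→15, due 7, tardiness 8
#118: 15→19, due 12, tardiness 7
#125: 19→21, due 14, tardiness 7
Sum = 0+8+7+7 = 22.
LPT (decreasing processing time): #104 #111 #118 #125.
#104: 0→10, due 13, tardiness 0
#111: 10→15, due 7, tardiness 8
#118: 15→19, due 12, tardiness 7
#125: 19→21, due 14, tardiness 7
Sum = 0+8+7+7 = 22.
EDD 13, SPT 12, FIFO 22, LPT 22 → minimum 12.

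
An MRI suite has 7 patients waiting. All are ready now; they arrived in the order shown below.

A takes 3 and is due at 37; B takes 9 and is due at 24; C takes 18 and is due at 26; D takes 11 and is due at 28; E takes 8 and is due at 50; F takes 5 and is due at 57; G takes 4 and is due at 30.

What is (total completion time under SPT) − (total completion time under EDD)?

-103

SPT (increasing processing time): A G F E B D C.
A: 0→3
G: 3→7
F: 7→12
E: 12→20
B: 20→29
D: 29→40
C: 40→58
Sum = 3+7+12+20+29+40+58 = 169.
EDD (increasing due date): B C D G A E F.
B: 0→9
C: 9→27
D: 27→38
G: 38→42
A: 42→45
E: 45→53
F: 53→58
Sum = 9+27+38+42+45+53+58 = 272.
Difference = 169 − 272 = -103.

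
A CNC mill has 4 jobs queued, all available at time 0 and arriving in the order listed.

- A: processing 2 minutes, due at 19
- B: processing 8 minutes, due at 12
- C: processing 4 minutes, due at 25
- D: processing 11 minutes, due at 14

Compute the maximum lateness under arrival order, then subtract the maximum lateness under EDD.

FIFO (arrival order): A B C D.
A: 0→2, due 19, lateness -17
B: 2→10, due 12, lateness -2
C: 10→14, due 25, lateness -11
D: 14→25, due 14, lateness 11
Maximum = 11.
EDD (increasing due date): B D A C.
B: 0→8, due 12, lateness -4
D: 8→19, due 14, lateness 5
A: 19→21, due 19, lateness 2
C: 21→25, due 25, lateness 0
Maximum = 5.
Difference = 11 − 5 = 6.

6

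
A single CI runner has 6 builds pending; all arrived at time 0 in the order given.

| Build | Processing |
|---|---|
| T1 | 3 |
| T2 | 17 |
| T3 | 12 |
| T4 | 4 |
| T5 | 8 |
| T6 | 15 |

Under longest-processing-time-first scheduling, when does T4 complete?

LPT (decreasing processing time): T2 T6 T3 T5 T4 T1.
T2: 0→17
T6: 17→32
T3: 32→44
T5: 44→52
T4: 52→56

56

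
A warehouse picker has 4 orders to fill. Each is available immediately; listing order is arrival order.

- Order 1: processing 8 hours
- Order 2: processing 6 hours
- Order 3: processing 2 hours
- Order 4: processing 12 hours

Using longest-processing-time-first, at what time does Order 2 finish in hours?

26

LPT (decreasing processing time): Order 4 Order 1 Order 2 Order 3.
Order 4: 0→12
Order 1: 12→20
Order 2: 20→26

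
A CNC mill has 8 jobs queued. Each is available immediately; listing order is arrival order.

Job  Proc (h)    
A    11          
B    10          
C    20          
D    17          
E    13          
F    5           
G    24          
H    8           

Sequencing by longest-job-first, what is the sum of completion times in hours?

594

LPT (decreasing processing time): G C D E A B H F.
G: 0→24
C: 24→44
D: 44→61
E: 61→74
A: 74→85
B: 85→95
H: 95→103
F: 103→108
Sum = 24+44+61+74+85+95+103+108 = 594.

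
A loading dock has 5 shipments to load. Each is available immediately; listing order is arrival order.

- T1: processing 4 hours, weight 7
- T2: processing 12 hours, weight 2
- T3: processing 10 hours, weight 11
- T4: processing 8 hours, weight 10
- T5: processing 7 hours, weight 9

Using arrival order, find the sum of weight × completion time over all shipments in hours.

1055

FIFO (arrival order): T1 T2 T3 T4 T5.
T1: finishes 4, weight 7, w·C = 28
T2: finishes 16, weight 2, w·C = 32
T3: finishes 26, weight 11, w·C = 286
T4: finishes 34, weight 10, w·C = 340
T5: finishes 41, weight 9, w·C = 369
Sum = 28+32+286+340+369 = 1055.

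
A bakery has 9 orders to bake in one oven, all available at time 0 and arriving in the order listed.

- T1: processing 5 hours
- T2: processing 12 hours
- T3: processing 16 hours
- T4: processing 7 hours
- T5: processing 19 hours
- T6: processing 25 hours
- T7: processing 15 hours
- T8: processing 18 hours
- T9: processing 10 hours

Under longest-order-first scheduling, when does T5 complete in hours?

LPT (decreasing processing time): T6 T5 T8 T3 T7 T2 T9 T4 T1.
T6: 0→25
T5: 25→44

44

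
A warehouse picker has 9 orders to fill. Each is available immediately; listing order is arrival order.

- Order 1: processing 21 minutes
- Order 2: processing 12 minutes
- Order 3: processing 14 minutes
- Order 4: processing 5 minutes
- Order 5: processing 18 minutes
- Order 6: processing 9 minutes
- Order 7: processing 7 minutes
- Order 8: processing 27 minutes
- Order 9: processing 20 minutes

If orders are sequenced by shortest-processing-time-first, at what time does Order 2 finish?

33

SPT (increasing processing time): Order 4 Order 7 Order 6 Order 2 Order 3 Order 5 Order 9 Order 1 Order 8.
Order 4: 0→5
Order 7: 5→12
Order 6: 12→21
Order 2: 21→33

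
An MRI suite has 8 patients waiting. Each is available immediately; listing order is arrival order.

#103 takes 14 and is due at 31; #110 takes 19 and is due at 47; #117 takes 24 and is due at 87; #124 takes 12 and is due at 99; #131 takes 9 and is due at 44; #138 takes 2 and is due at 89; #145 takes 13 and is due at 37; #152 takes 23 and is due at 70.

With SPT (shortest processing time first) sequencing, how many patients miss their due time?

SPT (increasing processing time): #138 #131 #124 #145 #103 #110 #152 #117.
#138: 0→2, due 89, tardiness 0
#131: 2→11, due 44, tardiness 0
#124: 11→23, due 99, tardiness 0
#145: 23→36, due 37, tardiness 0
#103: 36→50, due 31, tardiness 19
#110: 50→69, due 47, tardiness 22
#152: 69→92, due 70, tardiness 22
#117: 92→116, due 87, tardiness 29
Late patients: 4.

4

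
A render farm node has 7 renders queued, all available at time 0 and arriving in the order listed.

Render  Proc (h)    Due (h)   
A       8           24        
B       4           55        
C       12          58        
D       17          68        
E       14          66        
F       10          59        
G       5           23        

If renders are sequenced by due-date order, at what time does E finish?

EDD (increasing due date): G A B C F E D.
G: 0→5
A: 5→13
B: 13→17
C: 17→29
F: 29→39
E: 39→53

53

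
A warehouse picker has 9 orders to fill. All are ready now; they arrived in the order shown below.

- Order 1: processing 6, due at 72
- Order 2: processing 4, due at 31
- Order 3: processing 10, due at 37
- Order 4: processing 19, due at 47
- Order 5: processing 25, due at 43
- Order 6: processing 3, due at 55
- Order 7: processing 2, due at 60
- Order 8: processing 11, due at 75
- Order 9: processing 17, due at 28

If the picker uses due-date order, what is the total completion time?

EDD (increasing due date): Order 9 Order 2 Order 3 Order 5 Order 4 Order 6 Order 7 Order 1 Order 8.
Order 9: 0→17
Order 2: 17→21
Order 3: 21→31
Order 5: 31→56
Order 4: 56→75
Order 6: 75→78
Order 7: 78→80
Order 1: 80→86
Order 8: 86→97
Sum = 17+21+31+56+75+78+80+86+97 = 541.

541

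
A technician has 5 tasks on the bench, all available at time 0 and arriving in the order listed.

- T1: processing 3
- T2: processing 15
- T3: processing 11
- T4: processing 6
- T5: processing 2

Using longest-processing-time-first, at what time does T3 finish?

LPT (decreasing processing time): T2 T3 T4 T1 T5.
T2: 0→15
T3: 15→26

26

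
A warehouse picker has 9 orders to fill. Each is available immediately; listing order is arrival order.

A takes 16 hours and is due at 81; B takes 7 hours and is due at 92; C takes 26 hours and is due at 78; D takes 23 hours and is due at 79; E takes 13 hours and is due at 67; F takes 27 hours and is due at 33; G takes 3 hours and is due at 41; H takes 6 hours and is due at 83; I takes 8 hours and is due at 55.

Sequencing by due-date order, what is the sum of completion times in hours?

EDD (increasing due date): F G I E C D A H B.
F: 0→27
G: 27→30
I: 30→38
E: 38→51
C: 51→77
D: 77→100
A: 100→116
H: 116→122
B: 122→129
Sum = 27+30+38+51+77+100+116+122+129 = 690.

690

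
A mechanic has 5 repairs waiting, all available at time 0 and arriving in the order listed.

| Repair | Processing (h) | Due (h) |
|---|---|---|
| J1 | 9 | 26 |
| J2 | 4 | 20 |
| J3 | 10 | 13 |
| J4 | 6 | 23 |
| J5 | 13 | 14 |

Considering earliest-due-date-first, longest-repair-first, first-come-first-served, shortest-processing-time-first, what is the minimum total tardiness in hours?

42

EDD (increasing due date): J3 J5 J2 J4 J1.
J3: 0→10, due 13, tardiness 0
J5: 10→23, due 14, tardiness 9
J2: 23→27, due 20, tardiness 7
J4: 27→33, due 23, tardiness 10
J1: 33→42, due 26, tardiness 16
Sum = 0+9+7+10+16 = 42.
LPT (decreasing processing time): J5 J3 J1 J4 J2.
J5: 0→13, due 14, tardiness 0
J3: 13→23, due 13, tardiness 10
J1: 23→32, due 26, tardiness 6
J4: 32→38, due 23, tardiness 15
J2: 38→42, due 20, tardiness 22
Sum = 0+10+6+15+22 = 53.
FIFO (arrival order): J1 J2 J3 J4 J5.
J1: 0→9, due 26, tardiness 0
J2: 9→13, due 20, tardiness 0
J3: 13→23, due 13, tardiness 10
J4: 23→29, due 23, tardiness 6
J5: 29→42, due 14, tardiness 28
Sum = 0+0+10+6+28 = 44.
SPT (increasing processing time): J2 J4 J1 J3 J5.
J2: 0→4, due 20, tardiness 0
J4: 4→10, due 23, tardiness 0
J1: 10→19, due 26, tardiness 0
J3: 19→29, due 13, tardiness 16
J5: 29→42, due 14, tardiness 28
Sum = 0+0+0+16+28 = 44.
EDD 42, LPT 53, FIFO 44, SPT 44 → minimum 42.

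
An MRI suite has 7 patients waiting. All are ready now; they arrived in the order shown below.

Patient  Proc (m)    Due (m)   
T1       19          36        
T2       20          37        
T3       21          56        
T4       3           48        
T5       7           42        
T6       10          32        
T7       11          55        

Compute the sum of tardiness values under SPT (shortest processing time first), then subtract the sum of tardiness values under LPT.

SPT (increasing processing time): T4 T5 T6 T7 T1 T2 T3.
T4: 0→3, due 48, tardiness 0
T5: 3→10, due 42, tardiness 0
T6: 10→20, due 32, tardiness 0
T7: 20→31, due 55, tardiness 0
T1: 31→50, due 36, tardiness 14
T2: 50→70, due 37, tardiness 33
T3: 70→91, due 56, tardiness 35
Sum = 0+0+0+0+14+33+35 = 82.
LPT (decreasing processing time): T3 T2 T1 T7 T6 T5 T4.
T3: 0→21, due 56, tardiness 0
T2: 21→41, due 37, tardiness 4
T1: 41→60, due 36, tardiness 24
T7: 60→71, due 55, tardiness 16
T6: 71→81, due 32, tardiness 49
T5: 81→88, due 42, tardiness 46
T4: 88→91, due 48, tardiness 43
Sum = 0+4+24+16+49+46+43 = 182.
Difference = 82 − 182 = -100.

-100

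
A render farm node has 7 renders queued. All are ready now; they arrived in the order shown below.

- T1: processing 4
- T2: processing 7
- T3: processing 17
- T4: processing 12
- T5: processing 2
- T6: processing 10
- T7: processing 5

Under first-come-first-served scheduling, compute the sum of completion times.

FIFO (arrival order): T1 T2 T3 T4 T5 T6 T7.
T1: 0→4
T2: 4→11
T3: 11→28
T4: 28→40
T5: 40→42
T6: 42→52
T7: 52→57
Sum = 4+11+28+40+42+52+57 = 234.

234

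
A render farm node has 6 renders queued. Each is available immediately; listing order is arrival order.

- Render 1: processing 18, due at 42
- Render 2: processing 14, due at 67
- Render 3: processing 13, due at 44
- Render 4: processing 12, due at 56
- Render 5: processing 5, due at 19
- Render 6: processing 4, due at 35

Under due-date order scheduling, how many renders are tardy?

0

EDD (increasing due date): Render 5 Render 6 Render 1 Render 3 Render 4 Render 2.
Render 5: 0→5, due 19, tardiness 0
Render 6: 5→9, due 35, tardiness 0
Render 1: 9→27, due 42, tardiness 0
Render 3: 27→40, due 44, tardiness 0
Render 4: 40→52, due 56, tardiness 0
Render 2: 52→66, due 67, tardiness 0
Late renders: 0.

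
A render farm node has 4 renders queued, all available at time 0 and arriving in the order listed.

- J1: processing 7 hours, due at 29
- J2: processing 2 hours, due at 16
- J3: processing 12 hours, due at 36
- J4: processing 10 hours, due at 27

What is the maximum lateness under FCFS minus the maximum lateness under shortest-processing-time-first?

FIFO (arrival order): J1 J2 J3 J4.
J1: 0→7, due 29, lateness -22
J2: 7→9, due 16, lateness -7
J3: 9→21, due 36, lateness -15
J4: 21→31, due 27, lateness 4
Maximum = 4.
SPT (increasing processing time): J2 J1 J4 J3.
J2: 0→2, due 16, lateness -14
J1: 2→9, due 29, lateness -20
J4: 9→19, due 27, lateness -8
J3: 19→31, due 36, lateness -5
Maximum = -5.
Difference = 4 − -5 = 9.

9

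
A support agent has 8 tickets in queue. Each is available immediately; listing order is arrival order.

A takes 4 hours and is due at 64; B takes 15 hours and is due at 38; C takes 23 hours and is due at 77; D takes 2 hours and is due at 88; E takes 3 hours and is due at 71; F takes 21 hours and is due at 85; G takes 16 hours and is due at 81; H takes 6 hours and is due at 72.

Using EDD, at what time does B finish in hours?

15

EDD (increasing due date): B A E H C G F D.
B: 0→15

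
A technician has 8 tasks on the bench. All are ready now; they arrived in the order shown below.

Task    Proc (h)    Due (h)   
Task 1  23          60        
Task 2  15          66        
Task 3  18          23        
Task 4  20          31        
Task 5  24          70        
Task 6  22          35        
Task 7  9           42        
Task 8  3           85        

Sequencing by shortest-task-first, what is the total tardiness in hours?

222

SPT (increasing processing time): Task 8 Task 7 Task 2 Task 3 Task 4 Task 6 Task 1 Task 5.
Task 8: 0→3, due 85, tardiness 0
Task 7: 3→12, due 42, tardiness 0
Task 2: 12→27, due 66, tardiness 0
Task 3: 27→45, due 23, tardiness 22
Task 4: 45→65, due 31, tardiness 34
Task 6: 65→87, due 35, tardiness 52
Task 1: 87→110, due 60, tardiness 50
Task 5: 110→134, due 70, tardiness 64
Sum = 0+0+0+22+34+52+50+64 = 222.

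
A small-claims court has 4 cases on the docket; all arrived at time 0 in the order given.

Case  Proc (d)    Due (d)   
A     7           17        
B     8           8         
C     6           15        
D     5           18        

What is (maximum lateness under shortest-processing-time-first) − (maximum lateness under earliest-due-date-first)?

SPT (increasing processing time): D C A B.
D: 0→5, due 18, lateness -13
C: 5→11, due 15, lateness -4
A: 11→18, due 17, lateness 1
B: 18→26, due 8, lateness 18
Maximum = 18.
EDD (increasing due date): B C A D.
B: 0→8, due 8, lateness 0
C: 8→14, due 15, lateness -1
A: 14→21, due 17, lateness 4
D: 21→26, due 18, lateness 8
Maximum = 8.
Difference = 18 − 8 = 10.

10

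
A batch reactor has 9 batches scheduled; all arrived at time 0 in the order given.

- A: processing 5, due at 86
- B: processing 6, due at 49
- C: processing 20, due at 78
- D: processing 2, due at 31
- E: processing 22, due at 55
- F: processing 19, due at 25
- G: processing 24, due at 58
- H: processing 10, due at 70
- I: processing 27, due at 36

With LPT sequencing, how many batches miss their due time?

LPT (decreasing processing time): I G E C F H B A D.
I: 0→27, due 36, tardiness 0
G: 27→51, due 58, tardiness 0
E: 51→73, due 55, tardiness 18
C: 73→93, due 78, tardiness 15
F: 93→112, due 25, tardiness 87
H: 112→122, due 70, tardiness 52
B: 122→128, due 49, tardiness 79
A: 128→133, due 86, tardiness 47
D: 133→135, due 31, tardiness 104
Late batches: 7.

7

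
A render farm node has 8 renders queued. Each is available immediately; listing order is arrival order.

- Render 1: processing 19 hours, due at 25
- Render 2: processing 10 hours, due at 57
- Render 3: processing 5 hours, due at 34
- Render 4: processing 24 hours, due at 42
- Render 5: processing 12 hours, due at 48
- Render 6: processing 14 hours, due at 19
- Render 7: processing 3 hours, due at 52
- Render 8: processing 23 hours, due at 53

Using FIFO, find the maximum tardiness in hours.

FIFO (arrival order): Render 1 Render 2 Render 3 Render 4 Render 5 Render 6 Render 7 Render 8.
Render 1: 0→19, due 25, tardiness 0
Render 2: 19→29, due 57, tardiness 0
Render 3: 29→34, due 34, tardiness 0
Render 4: 34→58, due 42, tardiness 16
Render 5: 58→70, due 48, tardiness 22
Render 6: 70→84, due 19, tardiness 65
Render 7: 84→87, due 52, tardiness 35
Render 8: 87→110, due 53, tardiness 57
Maximum = 65.

65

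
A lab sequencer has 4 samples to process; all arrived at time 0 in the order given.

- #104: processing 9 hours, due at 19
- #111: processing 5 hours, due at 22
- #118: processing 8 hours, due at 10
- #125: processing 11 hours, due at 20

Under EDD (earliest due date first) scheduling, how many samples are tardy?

EDD (increasing due date): #118 #104 #125 #111.
#118: 0→8, due 10, tardiness 0
#104: 8→17, due 19, tardiness 0
#125: 17→28, due 20, tardiness 8
#111: 28→33, due 22, tardiness 11
Late samples: 2.

2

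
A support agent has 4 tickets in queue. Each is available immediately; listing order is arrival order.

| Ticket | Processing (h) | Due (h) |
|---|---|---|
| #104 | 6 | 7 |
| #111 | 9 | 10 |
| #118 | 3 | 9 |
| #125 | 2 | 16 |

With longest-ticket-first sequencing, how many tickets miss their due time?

3

LPT (decreasing processing time): #111 #104 #118 #125.
#111: 0→9, due 10, tardiness 0
#104: 9→15, due 7, tardiness 8
#118: 15→18, due 9, tardiness 9
#125: 18→20, due 16, tardiness 4
Late tickets: 3.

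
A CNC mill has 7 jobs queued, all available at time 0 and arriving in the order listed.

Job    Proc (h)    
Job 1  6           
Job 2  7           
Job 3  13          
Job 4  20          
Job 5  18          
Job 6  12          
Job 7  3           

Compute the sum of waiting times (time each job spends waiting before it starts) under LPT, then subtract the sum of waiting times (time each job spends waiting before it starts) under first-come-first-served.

87

LPT (decreasing processing time): Job 4 Job 5 Job 3 Job 6 Job 2 Job 1 Job 7.
Job 4: waits 0, runs 0→20
Job 5: waits 20, runs 20→38
Job 3: waits 38, runs 38→51
Job 6: waits 51, runs 51→63
Job 2: waits 63, runs 63→70
Job 1: waits 70, runs 70→76
Job 7: waits 76, runs 76→79
Sum = 0+20+38+51+63+70+76 = 318.
FIFO (arrival order): Job 1 Job 2 Job 3 Job 4 Job 5 Job 6 Job 7.
Job 1: waits 0, runs 0→6
Job 2: waits 6, runs 6→13
Job 3: waits 13, runs 13→26
Job 4: waits 26, runs 26→46
Job 5: waits 46, runs 46→64
Job 6: waits 64, runs 64→76
Job 7: waits 76, runs 76→79
Sum = 0+6+13+26+46+64+76 = 231.
Difference = 318 − 231 = 87.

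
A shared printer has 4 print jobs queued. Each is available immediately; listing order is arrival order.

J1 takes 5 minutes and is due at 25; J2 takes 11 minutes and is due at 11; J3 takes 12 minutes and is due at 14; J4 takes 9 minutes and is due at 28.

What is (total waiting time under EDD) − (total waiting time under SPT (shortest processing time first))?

18

EDD (increasing due date): J2 J3 J1 J4.
J2: waits 0, runs 0→11
J3: waits 11, runs 11→23
J1: waits 23, runs 23→28
J4: waits 28, runs 28→37
Sum = 0+11+23+28 = 62.
SPT (increasing processing time): J1 J4 J2 J3.
J1: waits 0, runs 0→5
J4: waits 5, runs 5→14
J2: waits 14, runs 14→25
J3: waits 25, runs 25→37
Sum = 0+5+14+25 = 44.
Difference = 62 − 44 = 18.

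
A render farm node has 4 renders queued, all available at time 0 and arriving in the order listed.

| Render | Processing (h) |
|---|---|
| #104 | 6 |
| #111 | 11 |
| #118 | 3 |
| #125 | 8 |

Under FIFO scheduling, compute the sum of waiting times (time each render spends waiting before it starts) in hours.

FIFO (arrival order): #104 #111 #118 #125.
#104: waits 0, runs 0→6
#111: waits 6, runs 6→17
#118: waits 17, runs 17→20
#125: waits 20, runs 20→28
Sum = 0+6+17+20 = 43.

43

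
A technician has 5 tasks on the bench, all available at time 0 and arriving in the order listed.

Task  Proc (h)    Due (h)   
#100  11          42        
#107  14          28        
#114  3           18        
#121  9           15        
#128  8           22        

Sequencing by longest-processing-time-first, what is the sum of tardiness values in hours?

66

LPT (decreasing processing time): #107 #100 #121 #128 #114.
#107: 0→14, due 28, tardiness 0
#100: 14→25, due 42, tardiness 0
#121: 25→34, due 15, tardiness 19
#128: 34→42, due 22, tardiness 20
#114: 42→45, due 18, tardiness 27
Sum = 0+0+19+20+27 = 66.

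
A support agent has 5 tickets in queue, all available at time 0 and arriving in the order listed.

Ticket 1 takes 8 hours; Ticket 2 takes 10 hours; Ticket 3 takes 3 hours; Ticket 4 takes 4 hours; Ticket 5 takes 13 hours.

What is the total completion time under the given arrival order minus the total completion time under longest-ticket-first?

-30

FIFO (arrival order): Ticket 1 Ticket 2 Ticket 3 Ticket 4 Ticket 5.
Ticket 1: 0→8
Ticket 2: 8→18
Ticket 3: 18→21
Ticket 4: 21→25
Ticket 5: 25→38
Sum = 8+18+21+25+38 = 110.
LPT (decreasing processing time): Ticket 5 Ticket 2 Ticket 1 Ticket 4 Ticket 3.
Ticket 5: 0→13
Ticket 2: 13→23
Ticket 1: 23→31
Ticket 4: 31→35
Ticket 3: 35→38
Sum = 13+23+31+35+38 = 140.
Difference = 110 − 140 = -30.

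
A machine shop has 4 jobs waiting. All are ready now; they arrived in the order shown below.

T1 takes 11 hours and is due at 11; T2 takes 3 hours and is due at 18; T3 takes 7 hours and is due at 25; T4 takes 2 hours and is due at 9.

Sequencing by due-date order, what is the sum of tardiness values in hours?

2

EDD (increasing due date): T4 T1 T2 T3.
T4: 0→2, due 9, tardiness 0
T1: 2→13, due 11, tardiness 2
T2: 13→16, due 18, tardiness 0
T3: 16→23, due 25, tardiness 0
Sum = 0+2+0+0 = 2.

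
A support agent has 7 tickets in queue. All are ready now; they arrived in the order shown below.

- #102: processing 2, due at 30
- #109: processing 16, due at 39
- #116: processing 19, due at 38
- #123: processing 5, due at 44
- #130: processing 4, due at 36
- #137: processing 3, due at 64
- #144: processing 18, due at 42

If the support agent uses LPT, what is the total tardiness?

LPT (decreasing processing time): #116 #144 #109 #123 #130 #137 #102.
#116: 0→19, due 38, tardiness 0
#144: 19→37, due 42, tardiness 0
#109: 37→53, due 39, tardiness 14
#123: 53→58, due 44, tardiness 14
#130: 58→62, due 36, tardiness 26
#137: 62→65, due 64, tardiness 1
#102: 65→67, due 30, tardiness 37
Sum = 0+0+14+14+26+1+37 = 92.

92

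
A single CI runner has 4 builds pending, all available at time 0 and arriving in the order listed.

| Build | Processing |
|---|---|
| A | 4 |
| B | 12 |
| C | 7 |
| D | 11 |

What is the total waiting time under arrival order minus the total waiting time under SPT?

6

FIFO (arrival order): A B C D.
A: waits 0, runs 0→4
B: waits 4, runs 4→16
C: waits 16, runs 16→23
D: waits 23, runs 23→34
Sum = 0+4+16+23 = 43.
SPT (increasing processing time): A C D B.
A: waits 0, runs 0→4
C: waits 4, runs 4→11
D: waits 11, runs 11→22
B: waits 22, runs 22→34
Sum = 0+4+11+22 = 37.
Difference = 43 − 37 = 6.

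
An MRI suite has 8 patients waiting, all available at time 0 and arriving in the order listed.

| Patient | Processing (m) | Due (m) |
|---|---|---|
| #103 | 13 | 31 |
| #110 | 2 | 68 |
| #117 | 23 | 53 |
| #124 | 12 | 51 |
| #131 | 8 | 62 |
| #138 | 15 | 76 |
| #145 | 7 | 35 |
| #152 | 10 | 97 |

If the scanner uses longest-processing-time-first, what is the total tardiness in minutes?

LPT (decreasing processing time): #117 #138 #103 #124 #152 #131 #145 #110.
#117: 0→23, due 53, tardiness 0
#138: 23→38, due 76, tardiness 0
#103: 38→51, due 31, tardiness 20
#124: 51→63, due 51, tardiness 12
#152: 63→73, due 97, tardiness 0
#131: 73→81, due 62, tardiness 19
#145: 81→88, due 35, tardiness 53
#110: 88→90, due 68, tardiness 22
Sum = 0+0+20+12+0+19+53+22 = 126.

126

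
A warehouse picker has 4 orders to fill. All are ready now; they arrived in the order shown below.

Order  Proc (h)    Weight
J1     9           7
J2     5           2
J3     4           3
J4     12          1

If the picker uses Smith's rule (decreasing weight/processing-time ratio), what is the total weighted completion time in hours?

168

WSPT (decreasing weight/processing-time ratio): J1 J3 J2 J4.
J1: finishes 9, weight 7, w·C = 63
J3: finishes 13, weight 3, w·C = 39
J2: finishes 18, weight 2, w·C = 36
J4: finishes 30, weight 1, w·C = 30
Sum = 63+39+36+30 = 168.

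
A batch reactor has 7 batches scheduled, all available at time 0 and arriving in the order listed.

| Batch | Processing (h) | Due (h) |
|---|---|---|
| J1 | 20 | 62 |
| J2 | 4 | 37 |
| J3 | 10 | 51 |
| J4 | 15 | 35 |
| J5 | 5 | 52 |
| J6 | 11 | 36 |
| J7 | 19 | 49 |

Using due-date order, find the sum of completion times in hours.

327

EDD (increasing due date): J4 J6 J2 J7 J3 J5 J1.
J4: 0→15
J6: 15→26
J2: 26→30
J7: 30→49
J3: 49→59
J5: 59→64
J1: 64→84
Sum = 15+26+30+49+59+64+84 = 327.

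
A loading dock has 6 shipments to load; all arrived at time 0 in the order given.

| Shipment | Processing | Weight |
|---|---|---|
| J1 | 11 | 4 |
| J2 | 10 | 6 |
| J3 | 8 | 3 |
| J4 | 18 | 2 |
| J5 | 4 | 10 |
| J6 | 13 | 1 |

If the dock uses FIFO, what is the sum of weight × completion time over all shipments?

FIFO (arrival order): J1 J2 J3 J4 J5 J6.
J1: finishes 11, weight 4, w·C = 44
J2: finishes 21, weight 6, w·C = 126
J3: finishes 29, weight 3, w·C = 87
J4: finishes 47, weight 2, w·C = 94
J5: finishes 51, weight 10, w·C = 510
J6: finishes 64, weight 1, w·C = 64
Sum = 44+126+87+94+510+64 = 925.

925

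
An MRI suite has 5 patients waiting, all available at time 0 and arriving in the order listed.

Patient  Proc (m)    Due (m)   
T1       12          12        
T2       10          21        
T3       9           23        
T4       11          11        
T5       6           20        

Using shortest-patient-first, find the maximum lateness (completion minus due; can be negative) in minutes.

SPT (increasing processing time): T5 T3 T2 T4 T1.
T5: 0→6, due 20, lateness -14
T3: 6→15, due 23, lateness -8
T2: 15→25, due 21, lateness 4
T4: 25→36, due 11, lateness 25
T1: 36→48, due 12, lateness 36
Maximum = 36.

36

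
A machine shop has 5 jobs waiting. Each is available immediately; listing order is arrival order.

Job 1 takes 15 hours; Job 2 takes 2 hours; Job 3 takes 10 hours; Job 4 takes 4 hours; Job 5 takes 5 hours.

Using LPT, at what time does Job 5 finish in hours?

LPT (decreasing processing time): Job 1 Job 3 Job 5 Job 4 Job 2.
Job 1: 0→15
Job 3: 15→25
Job 5: 25→30

30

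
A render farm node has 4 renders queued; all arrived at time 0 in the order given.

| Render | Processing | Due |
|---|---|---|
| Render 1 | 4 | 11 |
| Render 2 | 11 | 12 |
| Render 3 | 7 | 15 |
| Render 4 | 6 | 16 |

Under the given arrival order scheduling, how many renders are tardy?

FIFO (arrival order): Render 1 Render 2 Render 3 Render 4.
Render 1: 0→4, due 11, tardiness 0
Render 2: 4→15, due 12, tardiness 3
Render 3: 15→22, due 15, tardiness 7
Render 4: 22→28, due 16, tardiness 12
Late renders: 3.

3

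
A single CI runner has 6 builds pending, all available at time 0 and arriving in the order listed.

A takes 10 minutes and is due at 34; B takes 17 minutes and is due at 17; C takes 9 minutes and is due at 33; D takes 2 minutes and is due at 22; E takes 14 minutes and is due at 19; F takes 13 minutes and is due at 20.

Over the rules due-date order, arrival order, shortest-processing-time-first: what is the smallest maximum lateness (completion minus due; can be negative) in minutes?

EDD (increasing due date): B E F D C A.
B: 0→17, due 17, lateness 0
E: 17→31, due 19, lateness 12
F: 31→44, due 20, lateness 24
D: 44→46, due 22, lateness 24
C: 46→55, due 33, lateness 22
A: 55→65, due 34, lateness 31
Maximum = 31.
FIFO (arrival order): A B C D E F.
A: 0→10, due 34, lateness -24
B: 10→27, due 17, lateness 10
C: 27→36, due 33, lateness 3
D: 36→38, due 22, lateness 16
E: 38→52, due 19, lateness 33
F: 52→65, due 20, lateness 45
Maximum = 45.
SPT (increasing processing time): D C A F E B.
D: 0→2, due 22, lateness -20
C: 2→11, due 33, lateness -22
A: 11→21, due 34, lateness -13
F: 21→34, due 20, lateness 14
E: 34→48, due 19, lateness 29
B: 48→65, due 17, lateness 48
Maximum = 48.
EDD 31, FIFO 45, SPT 48 → minimum 31.

31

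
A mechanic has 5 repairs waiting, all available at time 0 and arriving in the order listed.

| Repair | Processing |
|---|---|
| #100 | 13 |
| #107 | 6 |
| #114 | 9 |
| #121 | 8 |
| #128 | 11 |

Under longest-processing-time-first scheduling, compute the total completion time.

LPT (decreasing processing time): #100 #128 #114 #121 #107.
#100: 0→13
#128: 13→24
#114: 24→33
#121: 33→41
#107: 41→47
Sum = 13+24+33+41+47 = 158.

158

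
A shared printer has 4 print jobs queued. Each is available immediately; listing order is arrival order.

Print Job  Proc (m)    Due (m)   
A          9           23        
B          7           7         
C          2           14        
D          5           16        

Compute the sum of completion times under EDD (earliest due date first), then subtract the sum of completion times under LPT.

-16

EDD (increasing due date): B C D A.
B: 0→7
C: 7→9
D: 9→14
A: 14→23
Sum = 7+9+14+23 = 53.
LPT (decreasing processing time): A B D C.
A: 0→9
B: 9→16
D: 16→21
C: 21→23
Sum = 9+16+21+23 = 69.
Difference = 53 − 69 = -16.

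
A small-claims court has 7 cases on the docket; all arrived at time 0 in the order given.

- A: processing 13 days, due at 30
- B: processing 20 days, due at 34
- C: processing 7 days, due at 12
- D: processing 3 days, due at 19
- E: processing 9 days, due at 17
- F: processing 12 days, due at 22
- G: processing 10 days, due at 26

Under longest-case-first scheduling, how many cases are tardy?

6

LPT (decreasing processing time): B A F G E C D.
B: 0→20, due 34, tardiness 0
A: 20→33, due 30, tardiness 3
F: 33→45, due 22, tardiness 23
G: 45→55, due 26, tardiness 29
E: 55→64, due 17, tardiness 47
C: 64→71, due 12, tardiness 59
D: 71→74, due 19, tardiness 55
Late cases: 6.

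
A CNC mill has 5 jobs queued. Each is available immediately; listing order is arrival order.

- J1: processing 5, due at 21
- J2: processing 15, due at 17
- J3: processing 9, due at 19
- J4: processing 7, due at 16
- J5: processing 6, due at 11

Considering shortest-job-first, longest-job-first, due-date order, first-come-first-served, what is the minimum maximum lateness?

21

SPT (increasing processing time): J1 J5 J4 J3 J2.
J1: 0→5, due 21, lateness -16
J5: 5→11, due 11, lateness 0
J4: 11→18, due 16, lateness 2
J3: 18→27, due 19, lateness 8
J2: 27→42, due 17, lateness 25
Maximum = 25.
LPT (decreasing processing time): J2 J3 J4 J5 J1.
J2: 0→15, due 17, lateness -2
J3: 15→24, due 19, lateness 5
J4: 24→31, due 16, lateness 15
J5: 31→37, due 11, lateness 26
J1: 37→42, due 21, lateness 21
Maximum = 26.
EDD (increasing due date): J5 J4 J2 J3 J1.
J5: 0→6, due 11, lateness -5
J4: 6→13, due 16, lateness -3
J2: 13→28, due 17, lateness 11
J3: 28→37, due 19, lateness 18
J1: 37→42, due 21, lateness 21
Maximum = 21.
FIFO (arrival order): J1 J2 J3 J4 J5.
J1: 0→5, due 21, lateness -16
J2: 5→20, due 17, lateness 3
J3: 20→29, due 19, lateness 10
J4: 29→36, due 16, lateness 20
J5: 36→42, due 11, lateness 31
Maximum = 31.
SPT 25, LPT 26, EDD 21, FIFO 31 → minimum 21.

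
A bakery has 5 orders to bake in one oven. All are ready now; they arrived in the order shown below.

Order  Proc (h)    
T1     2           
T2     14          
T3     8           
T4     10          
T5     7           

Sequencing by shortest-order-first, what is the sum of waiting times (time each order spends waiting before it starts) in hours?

55

SPT (increasing processing time): T1 T5 T3 T4 T2.
T1: waits 0, runs 0→2
T5: waits 2, runs 2→9
T3: waits 9, runs 9→17
T4: waits 17, runs 17→27
T2: waits 27, runs 27→41
Sum = 0+2+9+17+27 = 55.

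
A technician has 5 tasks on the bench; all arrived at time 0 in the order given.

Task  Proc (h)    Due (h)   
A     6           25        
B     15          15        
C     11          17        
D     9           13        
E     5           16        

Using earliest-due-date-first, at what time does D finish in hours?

EDD (increasing due date): D B E C A.
D: 0→9

9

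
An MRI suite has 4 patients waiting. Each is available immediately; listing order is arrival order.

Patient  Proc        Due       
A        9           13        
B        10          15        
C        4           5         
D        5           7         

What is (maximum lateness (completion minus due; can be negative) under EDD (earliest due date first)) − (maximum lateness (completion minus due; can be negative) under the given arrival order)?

EDD (increasing due date): C D A B.
C: 0→4, due 5, lateness -1
D: 4→9, due 7, lateness 2
A: 9→18, due 13, lateness 5
B: 18→28, due 15, lateness 13
Maximum = 13.
FIFO (arrival order): A B C D.
A: 0→9, due 13, lateness -4
B: 9→19, due 15, lateness 4
C: 19→23, due 5, lateness 18
D: 23→28, due 7, lateness 21
Maximum = 21.
Difference = 13 − 21 = -8.

-8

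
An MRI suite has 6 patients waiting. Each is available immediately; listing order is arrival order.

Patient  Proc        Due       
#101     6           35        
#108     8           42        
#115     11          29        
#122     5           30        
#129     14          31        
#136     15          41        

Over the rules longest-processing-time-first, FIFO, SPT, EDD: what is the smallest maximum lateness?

17

LPT (decreasing processing time): #136 #129 #115 #108 #101 #122.
#136: 0→15, due 41, lateness -26
#129: 15→29, due 31, lateness -2
#115: 29→40, due 29, lateness 11
#108: 40→48, due 42, lateness 6
#101: 48→54, due 35, lateness 19
#122: 54→59, due 30, lateness 29
Maximum = 29.
FIFO (arrival order): #101 #108 #115 #122 #129 #136.
#101: 0→6, due 35, lateness -29
#108: 6→14, due 42, lateness -28
#115: 14→25, due 29, lateness -4
#122: 25→30, due 30, lateness 0
#129: 30→44, due 31, lateness 13
#136: 44→59, due 41, lateness 18
Maximum = 18.
SPT (increasing processing time): #122 #101 #108 #115 #129 #136.
#122: 0→5, due 30, lateness -25
#101: 5→11, due 35, lateness -24
#108: 11→19, due 42, lateness -23
#115: 19→30, due 29, lateness 1
#129: 30→44, due 31, lateness 13
#136: 44→59, due 41, lateness 18
Maximum = 18.
EDD (increasing due date): #115 #122 #129 #101 #136 #108.
#115: 0→11, due 29, lateness -18
#122: 11→16, due 30, lateness -14
#129: 16→30, due 31, lateness -1
#101: 30→36, due 35, lateness 1
#136: 36→51, due 41, lateness 10
#108: 51→59, due 42, lateness 17
Maximum = 17.
LPT 29, FIFO 18, SPT 18, EDD 17 → minimum 17.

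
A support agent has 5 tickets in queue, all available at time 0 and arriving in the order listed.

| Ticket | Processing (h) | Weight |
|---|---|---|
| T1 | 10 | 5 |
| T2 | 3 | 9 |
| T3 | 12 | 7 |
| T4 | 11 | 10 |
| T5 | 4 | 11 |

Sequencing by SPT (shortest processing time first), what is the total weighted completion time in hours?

749

SPT (increasing processing time): T2 T5 T1 T4 T3.
T2: finishes 3, weight 9, w·C = 27
T5: finishes 7, weight 11, w·C = 77
T1: finishes 17, weight 5, w·C = 85
T4: finishes 28, weight 10, w·C = 280
T3: finishes 40, weight 7, w·C = 280
Sum = 27+77+85+280+280 = 749.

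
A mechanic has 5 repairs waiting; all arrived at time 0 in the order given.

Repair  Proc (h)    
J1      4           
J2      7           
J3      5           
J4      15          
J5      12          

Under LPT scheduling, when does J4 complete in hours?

15

LPT (decreasing processing time): J4 J5 J2 J3 J1.
J4: 0→15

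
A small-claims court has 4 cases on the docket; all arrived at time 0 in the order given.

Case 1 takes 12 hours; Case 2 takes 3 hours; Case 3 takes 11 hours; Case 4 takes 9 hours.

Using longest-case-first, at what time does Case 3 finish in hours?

LPT (decreasing processing time): Case 1 Case 3 Case 4 Case 2.
Case 1: 0→12
Case 3: 12→23

23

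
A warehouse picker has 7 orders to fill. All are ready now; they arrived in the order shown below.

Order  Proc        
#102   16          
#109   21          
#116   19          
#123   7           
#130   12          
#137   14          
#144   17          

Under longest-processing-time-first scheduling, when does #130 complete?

99

LPT (decreasing processing time): #109 #116 #144 #102 #137 #130 #123.
#109: 0→21
#116: 21→40
#144: 40→57
#102: 57→73
#137: 73→87
#130: 87→99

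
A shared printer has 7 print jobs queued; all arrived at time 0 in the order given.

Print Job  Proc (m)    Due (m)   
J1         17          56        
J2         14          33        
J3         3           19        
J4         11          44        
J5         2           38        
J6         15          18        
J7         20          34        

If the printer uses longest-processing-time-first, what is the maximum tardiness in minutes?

61

LPT (decreasing processing time): J7 J1 J6 J2 J4 J3 J5.
J7: 0→20, due 34, tardiness 0
J1: 20→37, due 56, tardiness 0
J6: 37→52, due 18, tardiness 34
J2: 52→66, due 33, tardiness 33
J4: 66→77, due 44, tardiness 33
J3: 77→80, due 19, tardiness 61
J5: 80→82, due 38, tardiness 44
Maximum = 61.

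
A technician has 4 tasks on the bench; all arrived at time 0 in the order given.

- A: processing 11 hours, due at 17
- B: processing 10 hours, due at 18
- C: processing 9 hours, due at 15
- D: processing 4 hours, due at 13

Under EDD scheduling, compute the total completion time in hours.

EDD (increasing due date): D C A B.
D: 0→4
C: 4→13
A: 13→24
B: 24→34
Sum = 4+13+24+34 = 75.

75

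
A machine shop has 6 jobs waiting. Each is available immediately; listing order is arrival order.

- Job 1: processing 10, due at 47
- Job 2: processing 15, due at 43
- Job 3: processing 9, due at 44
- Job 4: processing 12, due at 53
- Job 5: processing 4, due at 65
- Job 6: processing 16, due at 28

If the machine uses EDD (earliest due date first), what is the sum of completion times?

265

EDD (increasing due date): Job 6 Job 2 Job 3 Job 1 Job 4 Job 5.
Job 6: 0→16
Job 2: 16→31
Job 3: 31→40
Job 1: 40→50
Job 4: 50→62
Job 5: 62→66
Sum = 16+31+40+50+62+66 = 265.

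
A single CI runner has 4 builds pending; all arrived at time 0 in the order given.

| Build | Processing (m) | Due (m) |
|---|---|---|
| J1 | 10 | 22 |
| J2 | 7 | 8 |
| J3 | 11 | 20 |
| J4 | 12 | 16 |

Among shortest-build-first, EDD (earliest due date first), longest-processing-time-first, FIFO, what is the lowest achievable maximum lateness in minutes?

SPT (increasing processing time): J2 J1 J3 J4.
J2: 0→7, due 8, lateness -1
J1: 7→17, due 22, lateness -5
J3: 17→28, due 20, lateness 8
J4: 28→40, due 16, lateness 24
Maximum = 24.
EDD (increasing due date): J2 J4 J3 J1.
J2: 0→7, due 8, lateness -1
J4: 7→19, due 16, lateness 3
J3: 19→30, due 20, lateness 10
J1: 30→40, due 22, lateness 18
Maximum = 18.
LPT (decreasing processing time): J4 J3 J1 J2.
J4: 0→12, due 16, lateness -4
J3: 12→23, due 20, lateness 3
J1: 23→33, due 22, lateness 11
J2: 33→40, due 8, lateness 32
Maximum = 32.
FIFO (arrival order): J1 J2 J3 J4.
J1: 0→10, due 22, lateness -12
J2: 10→17, due 8, lateness 9
J3: 17→28, due 20, lateness 8
J4: 28→40, due 16, lateness 24
Maximum = 24.
SPT 24, EDD 18, LPT 32, FIFO 24 → minimum 18.

18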